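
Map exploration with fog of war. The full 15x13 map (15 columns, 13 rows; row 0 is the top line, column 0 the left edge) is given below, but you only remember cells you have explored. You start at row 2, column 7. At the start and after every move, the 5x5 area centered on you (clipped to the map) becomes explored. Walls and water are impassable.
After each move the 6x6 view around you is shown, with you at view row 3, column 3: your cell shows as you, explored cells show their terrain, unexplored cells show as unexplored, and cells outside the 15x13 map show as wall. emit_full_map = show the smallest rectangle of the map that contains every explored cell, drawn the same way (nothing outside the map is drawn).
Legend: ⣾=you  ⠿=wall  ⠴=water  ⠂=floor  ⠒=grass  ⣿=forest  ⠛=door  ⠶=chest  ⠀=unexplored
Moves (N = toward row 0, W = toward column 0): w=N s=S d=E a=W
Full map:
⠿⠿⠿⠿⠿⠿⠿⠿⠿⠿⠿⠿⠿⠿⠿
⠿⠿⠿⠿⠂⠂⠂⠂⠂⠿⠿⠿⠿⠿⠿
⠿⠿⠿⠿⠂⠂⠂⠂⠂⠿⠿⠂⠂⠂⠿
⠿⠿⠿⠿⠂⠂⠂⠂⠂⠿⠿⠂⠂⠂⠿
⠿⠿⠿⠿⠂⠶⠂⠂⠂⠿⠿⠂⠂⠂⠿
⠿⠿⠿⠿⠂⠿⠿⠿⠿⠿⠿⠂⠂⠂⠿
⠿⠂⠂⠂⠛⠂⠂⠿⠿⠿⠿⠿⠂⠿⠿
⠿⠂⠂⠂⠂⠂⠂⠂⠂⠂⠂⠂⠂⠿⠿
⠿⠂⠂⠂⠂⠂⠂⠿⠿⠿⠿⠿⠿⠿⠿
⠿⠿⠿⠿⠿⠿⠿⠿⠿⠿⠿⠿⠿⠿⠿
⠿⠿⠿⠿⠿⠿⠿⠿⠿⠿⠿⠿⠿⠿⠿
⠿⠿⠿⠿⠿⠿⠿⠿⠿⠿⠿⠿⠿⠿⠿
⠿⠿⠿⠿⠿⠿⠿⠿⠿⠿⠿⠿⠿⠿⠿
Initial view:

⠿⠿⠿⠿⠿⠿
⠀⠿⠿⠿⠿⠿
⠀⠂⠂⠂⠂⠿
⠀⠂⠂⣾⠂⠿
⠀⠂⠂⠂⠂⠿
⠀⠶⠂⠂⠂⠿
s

⠀⠿⠿⠿⠿⠿
⠀⠂⠂⠂⠂⠿
⠀⠂⠂⠂⠂⠿
⠀⠂⠂⣾⠂⠿
⠀⠶⠂⠂⠂⠿
⠀⠿⠿⠿⠿⠿

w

⠿⠿⠿⠿⠿⠿
⠀⠿⠿⠿⠿⠿
⠀⠂⠂⠂⠂⠿
⠀⠂⠂⣾⠂⠿
⠀⠂⠂⠂⠂⠿
⠀⠶⠂⠂⠂⠿

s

⠀⠿⠿⠿⠿⠿
⠀⠂⠂⠂⠂⠿
⠀⠂⠂⠂⠂⠿
⠀⠂⠂⣾⠂⠿
⠀⠶⠂⠂⠂⠿
⠀⠿⠿⠿⠿⠿

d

⠿⠿⠿⠿⠿⠀
⠂⠂⠂⠂⠿⠿
⠂⠂⠂⠂⠿⠿
⠂⠂⠂⣾⠿⠿
⠶⠂⠂⠂⠿⠿
⠿⠿⠿⠿⠿⠿

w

⠿⠿⠿⠿⠿⠿
⠿⠿⠿⠿⠿⠿
⠂⠂⠂⠂⠿⠿
⠂⠂⠂⣾⠿⠿
⠂⠂⠂⠂⠿⠿
⠶⠂⠂⠂⠿⠿

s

⠿⠿⠿⠿⠿⠿
⠂⠂⠂⠂⠿⠿
⠂⠂⠂⠂⠿⠿
⠂⠂⠂⣾⠿⠿
⠶⠂⠂⠂⠿⠿
⠿⠿⠿⠿⠿⠿

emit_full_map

⠿⠿⠿⠿⠿⠿
⠂⠂⠂⠂⠿⠿
⠂⠂⠂⠂⠿⠿
⠂⠂⠂⣾⠿⠿
⠶⠂⠂⠂⠿⠿
⠿⠿⠿⠿⠿⠿

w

⠿⠿⠿⠿⠿⠿
⠿⠿⠿⠿⠿⠿
⠂⠂⠂⠂⠿⠿
⠂⠂⠂⣾⠿⠿
⠂⠂⠂⠂⠿⠿
⠶⠂⠂⠂⠿⠿

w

⠿⠿⠿⠿⠿⠿
⠿⠿⠿⠿⠿⠿
⠿⠿⠿⠿⠿⠿
⠂⠂⠂⣾⠿⠿
⠂⠂⠂⠂⠿⠿
⠂⠂⠂⠂⠿⠿

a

⠿⠿⠿⠿⠿⠿
⠿⠿⠿⠿⠿⠿
⠀⠿⠿⠿⠿⠿
⠀⠂⠂⣾⠂⠿
⠀⠂⠂⠂⠂⠿
⠀⠂⠂⠂⠂⠿

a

⠿⠿⠿⠿⠿⠿
⠿⠿⠿⠿⠿⠿
⠀⠿⠿⠿⠿⠿
⠀⠂⠂⣾⠂⠂
⠀⠂⠂⠂⠂⠂
⠀⠂⠂⠂⠂⠂

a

⠿⠿⠿⠿⠿⠿
⠿⠿⠿⠿⠿⠿
⠀⠿⠿⠿⠿⠿
⠀⠿⠂⣾⠂⠂
⠀⠿⠂⠂⠂⠂
⠀⠿⠂⠂⠂⠂

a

⠿⠿⠿⠿⠿⠿
⠿⠿⠿⠿⠿⠿
⠀⠿⠿⠿⠿⠿
⠀⠿⠿⣾⠂⠂
⠀⠿⠿⠂⠂⠂
⠀⠿⠿⠂⠂⠂

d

⠿⠿⠿⠿⠿⠿
⠿⠿⠿⠿⠿⠿
⠿⠿⠿⠿⠿⠿
⠿⠿⠂⣾⠂⠂
⠿⠿⠂⠂⠂⠂
⠿⠿⠂⠂⠂⠂

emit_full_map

⠿⠿⠿⠿⠿⠿⠿⠿⠿
⠿⠿⠂⣾⠂⠂⠂⠿⠿
⠿⠿⠂⠂⠂⠂⠂⠿⠿
⠿⠿⠂⠂⠂⠂⠂⠿⠿
⠀⠀⠀⠶⠂⠂⠂⠿⠿
⠀⠀⠀⠿⠿⠿⠿⠿⠿


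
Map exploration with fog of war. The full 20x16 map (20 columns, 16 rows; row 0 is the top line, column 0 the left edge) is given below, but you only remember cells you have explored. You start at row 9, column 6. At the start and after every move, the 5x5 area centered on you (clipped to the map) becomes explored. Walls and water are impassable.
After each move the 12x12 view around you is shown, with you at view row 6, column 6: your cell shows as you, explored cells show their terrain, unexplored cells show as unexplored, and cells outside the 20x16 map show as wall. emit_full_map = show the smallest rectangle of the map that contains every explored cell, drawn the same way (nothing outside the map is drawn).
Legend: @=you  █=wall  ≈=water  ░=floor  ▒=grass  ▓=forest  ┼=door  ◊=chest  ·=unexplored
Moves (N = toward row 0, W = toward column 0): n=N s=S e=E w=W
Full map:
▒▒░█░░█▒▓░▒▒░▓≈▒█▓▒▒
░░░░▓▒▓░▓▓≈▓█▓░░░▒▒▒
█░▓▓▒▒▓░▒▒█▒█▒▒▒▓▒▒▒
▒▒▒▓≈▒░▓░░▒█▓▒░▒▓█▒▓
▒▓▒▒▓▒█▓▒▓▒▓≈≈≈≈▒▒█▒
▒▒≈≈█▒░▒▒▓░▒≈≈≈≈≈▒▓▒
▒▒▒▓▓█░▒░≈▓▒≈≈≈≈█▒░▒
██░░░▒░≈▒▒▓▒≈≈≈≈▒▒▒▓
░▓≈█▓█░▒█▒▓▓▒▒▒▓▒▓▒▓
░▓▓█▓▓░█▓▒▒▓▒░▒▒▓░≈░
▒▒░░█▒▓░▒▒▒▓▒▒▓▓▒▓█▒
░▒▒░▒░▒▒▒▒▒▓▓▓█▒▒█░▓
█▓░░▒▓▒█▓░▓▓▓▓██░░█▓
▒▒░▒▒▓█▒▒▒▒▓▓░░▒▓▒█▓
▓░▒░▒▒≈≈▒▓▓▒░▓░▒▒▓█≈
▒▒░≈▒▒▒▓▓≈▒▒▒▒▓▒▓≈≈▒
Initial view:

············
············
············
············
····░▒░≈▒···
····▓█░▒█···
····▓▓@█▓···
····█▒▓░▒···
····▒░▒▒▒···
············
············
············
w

█···········
█···········
█···········
█···········
█···░░▒░≈▒··
█···█▓█░▒█··
█···█▓@░█▓··
█···░█▒▓░▒··
█···░▒░▒▒▒··
█···········
█···········
█···········

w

██··········
██··········
██··········
██··········
██··░░░▒░≈▒·
██··≈█▓█░▒█·
██··▓█@▓░█▓·
██··░░█▒▓░▒·
██··▒░▒░▒▒▒·
██··········
██··········
██··········

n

██··········
██··········
██··········
██··········
██··▒▓▓█░···
██··░░░▒░≈▒·
██··≈█@█░▒█·
██··▓█▓▓░█▓·
██··░░█▒▓░▒·
██··▒░▒░▒▒▒·
██··········
██··········

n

██··········
██··········
██··········
██··········
██··≈≈█▒░···
██··▒▓▓█░···
██··░░@▒░≈▒·
██··≈█▓█░▒█·
██··▓█▓▓░█▓·
██··░░█▒▓░▒·
██··▒░▒░▒▒▒·
██··········

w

███·········
███·········
███·········
███·········
███·▒≈≈█▒░··
███·▒▒▓▓█░··
███·█░@░▒░≈▒
███·▓≈█▓█░▒█
███·▓▓█▓▓░█▓
███··░░█▒▓░▒
███··▒░▒░▒▒▒
███·········

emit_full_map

▒≈≈█▒░··
▒▒▓▓█░··
█░@░▒░≈▒
▓≈█▓█░▒█
▓▓█▓▓░█▓
·░░█▒▓░▒
·▒░▒░▒▒▒

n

███·········
███·········
███·········
███·········
███·▓▒▒▓▒···
███·▒≈≈█▒░··
███·▒▒@▓█░··
███·█░░░▒░≈▒
███·▓≈█▓█░▒█
███·▓▓█▓▓░█▓
███··░░█▒▓░▒
███··▒░▒░▒▒▒

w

████········
████········
████········
████········
████▒▓▒▒▓▒··
████▒▒≈≈█▒░·
████▒▒@▓▓█░·
██████░░░▒░≈
████░▓≈█▓█░▒
████·▓▓█▓▓░█
████··░░█▒▓░
████··▒░▒░▒▒

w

█████·······
█████·······
█████·······
█████·······
█████▒▓▒▒▓▒·
█████▒▒≈≈█▒░
█████▒@▒▓▓█░
███████░░░▒░
█████░▓≈█▓█░
█████·▓▓█▓▓░
█████··░░█▒▓
█████··▒░▒░▒

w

██████······
██████······
██████······
██████······
██████▒▓▒▒▓▒
██████▒▒≈≈█▒
██████@▒▒▓▓█
████████░░░▒
██████░▓≈█▓█
██████·▓▓█▓▓
██████··░░█▒
██████··▒░▒░

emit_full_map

▒▓▒▒▓▒···
▒▒≈≈█▒░··
@▒▒▓▓█░··
██░░░▒░≈▒
░▓≈█▓█░▒█
·▓▓█▓▓░█▓
··░░█▒▓░▒
··▒░▒░▒▒▒

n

████████████
██████······
██████······
██████······
██████▒▒▒···
██████▒▓▒▒▓▒
██████@▒≈≈█▒
██████▒▒▒▓▓█
████████░░░▒
██████░▓≈█▓█
██████·▓▓█▓▓
██████··░░█▒

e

████████████
█████·······
█████·······
█████·······
█████▒▒▒▓···
█████▒▓▒▒▓▒·
█████▒@≈≈█▒░
█████▒▒▒▓▓█░
███████░░░▒░
█████░▓≈█▓█░
█████·▓▓█▓▓░
█████··░░█▒▓

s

█████·······
█████·······
█████·······
█████▒▒▒▓···
█████▒▓▒▒▓▒·
█████▒▒≈≈█▒░
█████▒@▒▓▓█░
███████░░░▒░
█████░▓≈█▓█░
█████·▓▓█▓▓░
█████··░░█▒▓
█████··▒░▒░▒

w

██████······
██████······
██████······
██████▒▒▒▓··
██████▒▓▒▒▓▒
██████▒▒≈≈█▒
██████@▒▒▓▓█
████████░░░▒
██████░▓≈█▓█
██████·▓▓█▓▓
██████··░░█▒
██████··▒░▒░

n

████████████
██████······
██████······
██████······
██████▒▒▒▓··
██████▒▓▒▒▓▒
██████@▒≈≈█▒
██████▒▒▒▓▓█
████████░░░▒
██████░▓≈█▓█
██████·▓▓█▓▓
██████··░░█▒

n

████████████
████████████
██████······
██████······
███████░▓···
██████▒▒▒▓··
██████@▓▒▒▓▒
██████▒▒≈≈█▒
██████▒▒▒▓▓█
████████░░░▒
██████░▓≈█▓█
██████·▓▓█▓▓

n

████████████
████████████
████████████
██████······
██████░░░···
███████░▓···
██████@▒▒▓··
██████▒▓▒▒▓▒
██████▒▒≈≈█▒
██████▒▒▒▓▓█
████████░░░▒
██████░▓≈█▓█

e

████████████
████████████
████████████
█████·······
█████░░░░···
██████░▓▓···
█████▒@▒▓···
█████▒▓▒▒▓▒·
█████▒▒≈≈█▒░
█████▒▒▒▓▓█░
███████░░░▒░
█████░▓≈█▓█░

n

████████████
████████████
████████████
████████████
█████▒▒░█···
█████░░░░···
██████@▓▓···
█████▒▒▒▓···
█████▒▓▒▒▓▒·
█████▒▒≈≈█▒░
█████▒▒▒▓▓█░
███████░░░▒░

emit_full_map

▒▒░█·····
░░░░·····
█@▓▓·····
▒▒▒▓·····
▒▓▒▒▓▒···
▒▒≈≈█▒░··
▒▒▒▓▓█░··
██░░░▒░≈▒
░▓≈█▓█░▒█
·▓▓█▓▓░█▓
··░░█▒▓░▒
··▒░▒░▒▒▒

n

████████████
████████████
████████████
████████████
████████████
█████▒▒░█···
█████░@░░···
██████░▓▓···
█████▒▒▒▓···
█████▒▓▒▒▓▒·
█████▒▒≈≈█▒░
█████▒▒▒▓▓█░

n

████████████
████████████
████████████
████████████
████████████
████████████
█████▒@░█···
█████░░░░···
██████░▓▓···
█████▒▒▒▓···
█████▒▓▒▒▓▒·
█████▒▒≈≈█▒░

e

████████████
████████████
████████████
████████████
████████████
████████████
████▒▒@█░···
████░░░░▓···
█████░▓▓▒···
████▒▒▒▓····
████▒▓▒▒▓▒··
████▒▒≈≈█▒░·

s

████████████
████████████
████████████
████████████
████████████
████▒▒░█░···
████░░@░▓···
█████░▓▓▒···
████▒▒▒▓≈···
████▒▓▒▒▓▒··
████▒▒≈≈█▒░·
████▒▒▒▓▓█░·

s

████████████
████████████
████████████
████████████
████▒▒░█░···
████░░░░▓···
█████░@▓▒···
████▒▒▒▓≈···
████▒▓▒▒▓▒··
████▒▒≈≈█▒░·
████▒▒▒▓▓█░·
██████░░░▒░≈

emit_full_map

▒▒░█░····
░░░░▓····
█░@▓▒····
▒▒▒▓≈····
▒▓▒▒▓▒···
▒▒≈≈█▒░··
▒▒▒▓▓█░··
██░░░▒░≈▒
░▓≈█▓█░▒█
·▓▓█▓▓░█▓
··░░█▒▓░▒
··▒░▒░▒▒▒

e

████████████
████████████
████████████
████████████
███▒▒░█░░···
███░░░░▓▒···
████░▓@▒▒···
███▒▒▒▓≈▒···
███▒▓▒▒▓▒···
███▒▒≈≈█▒░··
███▒▒▒▓▓█░··
█████░░░▒░≈▒

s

████████████
████████████
████████████
███▒▒░█░░···
███░░░░▓▒···
████░▓▓▒▒···
███▒▒▒@≈▒···
███▒▓▒▒▓▒···
███▒▒≈≈█▒░··
███▒▒▒▓▓█░··
█████░░░▒░≈▒
███░▓≈█▓█░▒█

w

████████████
████████████
████████████
████▒▒░█░░··
████░░░░▓▒··
█████░▓▓▒▒··
████▒▒@▓≈▒··
████▒▓▒▒▓▒··
████▒▒≈≈█▒░·
████▒▒▒▓▓█░·
██████░░░▒░≈
████░▓≈█▓█░▒

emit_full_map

▒▒░█░░···
░░░░▓▒···
█░▓▓▒▒···
▒▒@▓≈▒···
▒▓▒▒▓▒···
▒▒≈≈█▒░··
▒▒▒▓▓█░··
██░░░▒░≈▒
░▓≈█▓█░▒█
·▓▓█▓▓░█▓
··░░█▒▓░▒
··▒░▒░▒▒▒


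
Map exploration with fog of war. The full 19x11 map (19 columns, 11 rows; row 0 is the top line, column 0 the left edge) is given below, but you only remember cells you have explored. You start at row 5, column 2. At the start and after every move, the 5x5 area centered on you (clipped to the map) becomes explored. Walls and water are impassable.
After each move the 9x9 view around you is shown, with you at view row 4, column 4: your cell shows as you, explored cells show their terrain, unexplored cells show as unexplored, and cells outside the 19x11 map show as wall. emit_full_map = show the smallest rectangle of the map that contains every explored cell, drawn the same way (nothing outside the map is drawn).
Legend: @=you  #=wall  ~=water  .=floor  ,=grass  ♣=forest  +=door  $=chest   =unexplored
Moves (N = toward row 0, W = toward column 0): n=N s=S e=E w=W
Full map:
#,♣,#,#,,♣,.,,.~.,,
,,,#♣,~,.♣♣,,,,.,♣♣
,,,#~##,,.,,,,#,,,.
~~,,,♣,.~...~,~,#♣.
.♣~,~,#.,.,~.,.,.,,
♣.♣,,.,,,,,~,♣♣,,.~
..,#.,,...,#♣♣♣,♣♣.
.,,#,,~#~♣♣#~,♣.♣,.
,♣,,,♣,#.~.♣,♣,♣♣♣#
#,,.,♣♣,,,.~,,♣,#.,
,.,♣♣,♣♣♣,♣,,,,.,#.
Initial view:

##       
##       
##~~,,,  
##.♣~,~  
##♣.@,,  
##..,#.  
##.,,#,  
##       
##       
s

##       
##~~,,,  
##.♣~,~  
##♣.♣,,  
##..@#.  
##.,,#,  
##,♣,,,  
##       
##       

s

##~~,,,  
##.♣~,~  
##♣.♣,,  
##..,#.  
##.,@#,  
##,♣,,,  
###,,.,  
##       
#########

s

##.♣~,~  
##♣.♣,,  
##..,#.  
##.,,#,  
##,♣@,,  
###,,.,  
##,.,♣♣  
#########
#########

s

##♣.♣,,  
##..,#.  
##.,,#,  
##,♣,,,  
###,@.,  
##,.,♣♣  
#########
#########
#########

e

#♣.♣,,   
#..,#.   
#.,,#,,  
#,♣,,,♣  
##,,@,♣  
#,.,♣♣,  
#########
#########
#########

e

♣.♣,,    
..,#.    
.,,#,,~  
,♣,,,♣,  
#,,.@♣♣  
,.,♣♣,♣  
#########
#########
#########

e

.♣,,     
.,#.     
,,#,,~#  
♣,,,♣,#  
,,.,@♣,  
.,♣♣,♣♣  
#########
#########
#########

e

♣,,      
,#.      
,#,,~#~  
,,,♣,#.  
,.,♣@,,  
,♣♣,♣♣♣  
#########
#########
#########

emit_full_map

~~,,,    
.♣~,~    
♣.♣,,    
..,#.    
.,,#,,~#~
,♣,,,♣,#.
#,,.,♣@,,
,.,♣♣,♣♣♣


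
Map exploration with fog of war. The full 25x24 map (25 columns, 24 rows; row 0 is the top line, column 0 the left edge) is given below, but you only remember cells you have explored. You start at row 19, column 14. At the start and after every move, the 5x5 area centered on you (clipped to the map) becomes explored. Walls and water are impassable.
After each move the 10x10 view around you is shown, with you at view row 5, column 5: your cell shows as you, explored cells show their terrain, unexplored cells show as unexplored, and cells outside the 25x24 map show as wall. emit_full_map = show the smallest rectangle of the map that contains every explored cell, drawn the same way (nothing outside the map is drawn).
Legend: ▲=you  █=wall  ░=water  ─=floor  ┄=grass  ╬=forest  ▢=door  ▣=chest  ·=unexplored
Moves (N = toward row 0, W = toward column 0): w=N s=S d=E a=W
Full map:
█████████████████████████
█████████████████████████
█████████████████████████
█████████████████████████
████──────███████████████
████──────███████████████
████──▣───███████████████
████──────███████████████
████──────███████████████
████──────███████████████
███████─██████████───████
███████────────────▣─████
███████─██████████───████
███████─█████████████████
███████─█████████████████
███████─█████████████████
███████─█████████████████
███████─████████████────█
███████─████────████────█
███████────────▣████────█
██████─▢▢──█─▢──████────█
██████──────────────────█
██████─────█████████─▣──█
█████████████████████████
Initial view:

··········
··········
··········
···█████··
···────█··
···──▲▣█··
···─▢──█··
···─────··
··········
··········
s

··········
··········
···█████··
···────█··
···───▣█··
···─▢▲─█··
···─────··
···█████··
··········
██████████

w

··········
··········
··········
···█████··
···────█··
···──▲▣█··
···─▢──█··
···─────··
···█████··
··········

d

··········
··········
··········
··██████··
··────██··
··───▲██··
··─▢──██··
··──────··
··█████···
··········

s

··········
··········
··██████··
··────██··
··───▣██··
··─▢─▲██··
··──────··
··██████··
··········
██████████

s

··········
··██████··
··────██··
··───▣██··
··─▢──██··
··───▲──··
··██████··
···█████··
██████████
██████████

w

··········
··········
··██████··
··────██··
··───▣██··
··─▢─▲██··
··──────··
··██████··
···█████··
██████████

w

··········
··········
··········
··██████··
··────██··
··───▲██··
··─▢──██··
··──────··
··██████··
···█████··

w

··········
··········
··········
···█████··
··██████··
··───▲██··
··───▣██··
··─▢──██··
··──────··
··██████··

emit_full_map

·█████
██████
───▲██
───▣██
─▢──██
──────
██████
·█████

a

··········
··········
··········
···██████·
···██████·
···──▲─██·
···───▣██·
···─▢──██·
···──────·
···██████·

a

··········
··········
··········
···███████
···███████
···█─▲──██
···────▣██
···█─▢──██
····──────
····██████

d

··········
··········
··········
··███████·
··███████·
··█──▲─██·
··────▣██·
··█─▢──██·
···──────·
···██████·

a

··········
··········
··········
···███████
···███████
···█─▲──██
···────▣██
···█─▢──██
····──────
····██████

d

··········
··········
··········
··███████·
··███████·
··█──▲─██·
··────▣██·
··█─▢──██·
···──────·
···██████·

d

··········
··········
··········
·███████··
·███████··
·█───▲██··
·────▣██··
·█─▢──██··
··──────··
··██████··

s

··········
··········
·███████··
·███████··
·█────██··
·────▲██··
·█─▢──██··
··──────··
··██████··
···█████··

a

··········
··········
··███████·
··███████·
··█────██·
··───▲▣██·
··█─▢──██·
···──────·
···██████·
····█████·

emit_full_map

███████
███████
█────██
───▲▣██
█─▢──██
·──────
·██████
··█████

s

··········
··███████·
··███████·
··█────██·
··────▣██·
··█─▢▲─██·
···──────·
···██████·
····█████·
██████████

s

··███████·
··███████·
··█────██·
··────▣██·
··█─▢──██·
···──▲───·
···██████·
···██████·
██████████
██████████

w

··········
··███████·
··███████·
··█────██·
··────▣██·
··█─▢▲─██·
···──────·
···██████·
···██████·
██████████

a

··········
···███████
···███████
···█────██
···────▣██
···█─▲──██
···───────
···███████
····██████
██████████

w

··········
··········
···███████
···███████
···█────██
···──▲─▣██
···█─▢──██
···───────
···███████
····██████

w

··········
··········
··········
···███████
···███████
···█─▲──██
···────▣██
···█─▢──██
···───────
···███████

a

··········
··········
··········
···███████
···███████
···██▲───█
···─────▣█
···─█─▢──█
····──────
····██████

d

··········
··········
··········
··████████
··████████
··██─▲──██
··─────▣██
··─█─▢──██
···───────
···███████

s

··········
··········
··████████
··████████
··██────██
··───▲─▣██
··─█─▢──██
···───────
···███████
····██████

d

··········
··········
·████████·
·████████·
·██────██·
·────▲▣██·
·─█─▢──██·
··───────·
··███████·
···██████·

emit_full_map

████████
████████
██────██
────▲▣██
─█─▢──██
·───────
·███████
··██████

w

··········
··········
··········
·████████·
·████████·
·██──▲─██·
·─────▣██·
·─█─▢──██·
··───────·
··███████·

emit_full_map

████████
████████
██──▲─██
─────▣██
─█─▢──██
·───────
·███████
··██████


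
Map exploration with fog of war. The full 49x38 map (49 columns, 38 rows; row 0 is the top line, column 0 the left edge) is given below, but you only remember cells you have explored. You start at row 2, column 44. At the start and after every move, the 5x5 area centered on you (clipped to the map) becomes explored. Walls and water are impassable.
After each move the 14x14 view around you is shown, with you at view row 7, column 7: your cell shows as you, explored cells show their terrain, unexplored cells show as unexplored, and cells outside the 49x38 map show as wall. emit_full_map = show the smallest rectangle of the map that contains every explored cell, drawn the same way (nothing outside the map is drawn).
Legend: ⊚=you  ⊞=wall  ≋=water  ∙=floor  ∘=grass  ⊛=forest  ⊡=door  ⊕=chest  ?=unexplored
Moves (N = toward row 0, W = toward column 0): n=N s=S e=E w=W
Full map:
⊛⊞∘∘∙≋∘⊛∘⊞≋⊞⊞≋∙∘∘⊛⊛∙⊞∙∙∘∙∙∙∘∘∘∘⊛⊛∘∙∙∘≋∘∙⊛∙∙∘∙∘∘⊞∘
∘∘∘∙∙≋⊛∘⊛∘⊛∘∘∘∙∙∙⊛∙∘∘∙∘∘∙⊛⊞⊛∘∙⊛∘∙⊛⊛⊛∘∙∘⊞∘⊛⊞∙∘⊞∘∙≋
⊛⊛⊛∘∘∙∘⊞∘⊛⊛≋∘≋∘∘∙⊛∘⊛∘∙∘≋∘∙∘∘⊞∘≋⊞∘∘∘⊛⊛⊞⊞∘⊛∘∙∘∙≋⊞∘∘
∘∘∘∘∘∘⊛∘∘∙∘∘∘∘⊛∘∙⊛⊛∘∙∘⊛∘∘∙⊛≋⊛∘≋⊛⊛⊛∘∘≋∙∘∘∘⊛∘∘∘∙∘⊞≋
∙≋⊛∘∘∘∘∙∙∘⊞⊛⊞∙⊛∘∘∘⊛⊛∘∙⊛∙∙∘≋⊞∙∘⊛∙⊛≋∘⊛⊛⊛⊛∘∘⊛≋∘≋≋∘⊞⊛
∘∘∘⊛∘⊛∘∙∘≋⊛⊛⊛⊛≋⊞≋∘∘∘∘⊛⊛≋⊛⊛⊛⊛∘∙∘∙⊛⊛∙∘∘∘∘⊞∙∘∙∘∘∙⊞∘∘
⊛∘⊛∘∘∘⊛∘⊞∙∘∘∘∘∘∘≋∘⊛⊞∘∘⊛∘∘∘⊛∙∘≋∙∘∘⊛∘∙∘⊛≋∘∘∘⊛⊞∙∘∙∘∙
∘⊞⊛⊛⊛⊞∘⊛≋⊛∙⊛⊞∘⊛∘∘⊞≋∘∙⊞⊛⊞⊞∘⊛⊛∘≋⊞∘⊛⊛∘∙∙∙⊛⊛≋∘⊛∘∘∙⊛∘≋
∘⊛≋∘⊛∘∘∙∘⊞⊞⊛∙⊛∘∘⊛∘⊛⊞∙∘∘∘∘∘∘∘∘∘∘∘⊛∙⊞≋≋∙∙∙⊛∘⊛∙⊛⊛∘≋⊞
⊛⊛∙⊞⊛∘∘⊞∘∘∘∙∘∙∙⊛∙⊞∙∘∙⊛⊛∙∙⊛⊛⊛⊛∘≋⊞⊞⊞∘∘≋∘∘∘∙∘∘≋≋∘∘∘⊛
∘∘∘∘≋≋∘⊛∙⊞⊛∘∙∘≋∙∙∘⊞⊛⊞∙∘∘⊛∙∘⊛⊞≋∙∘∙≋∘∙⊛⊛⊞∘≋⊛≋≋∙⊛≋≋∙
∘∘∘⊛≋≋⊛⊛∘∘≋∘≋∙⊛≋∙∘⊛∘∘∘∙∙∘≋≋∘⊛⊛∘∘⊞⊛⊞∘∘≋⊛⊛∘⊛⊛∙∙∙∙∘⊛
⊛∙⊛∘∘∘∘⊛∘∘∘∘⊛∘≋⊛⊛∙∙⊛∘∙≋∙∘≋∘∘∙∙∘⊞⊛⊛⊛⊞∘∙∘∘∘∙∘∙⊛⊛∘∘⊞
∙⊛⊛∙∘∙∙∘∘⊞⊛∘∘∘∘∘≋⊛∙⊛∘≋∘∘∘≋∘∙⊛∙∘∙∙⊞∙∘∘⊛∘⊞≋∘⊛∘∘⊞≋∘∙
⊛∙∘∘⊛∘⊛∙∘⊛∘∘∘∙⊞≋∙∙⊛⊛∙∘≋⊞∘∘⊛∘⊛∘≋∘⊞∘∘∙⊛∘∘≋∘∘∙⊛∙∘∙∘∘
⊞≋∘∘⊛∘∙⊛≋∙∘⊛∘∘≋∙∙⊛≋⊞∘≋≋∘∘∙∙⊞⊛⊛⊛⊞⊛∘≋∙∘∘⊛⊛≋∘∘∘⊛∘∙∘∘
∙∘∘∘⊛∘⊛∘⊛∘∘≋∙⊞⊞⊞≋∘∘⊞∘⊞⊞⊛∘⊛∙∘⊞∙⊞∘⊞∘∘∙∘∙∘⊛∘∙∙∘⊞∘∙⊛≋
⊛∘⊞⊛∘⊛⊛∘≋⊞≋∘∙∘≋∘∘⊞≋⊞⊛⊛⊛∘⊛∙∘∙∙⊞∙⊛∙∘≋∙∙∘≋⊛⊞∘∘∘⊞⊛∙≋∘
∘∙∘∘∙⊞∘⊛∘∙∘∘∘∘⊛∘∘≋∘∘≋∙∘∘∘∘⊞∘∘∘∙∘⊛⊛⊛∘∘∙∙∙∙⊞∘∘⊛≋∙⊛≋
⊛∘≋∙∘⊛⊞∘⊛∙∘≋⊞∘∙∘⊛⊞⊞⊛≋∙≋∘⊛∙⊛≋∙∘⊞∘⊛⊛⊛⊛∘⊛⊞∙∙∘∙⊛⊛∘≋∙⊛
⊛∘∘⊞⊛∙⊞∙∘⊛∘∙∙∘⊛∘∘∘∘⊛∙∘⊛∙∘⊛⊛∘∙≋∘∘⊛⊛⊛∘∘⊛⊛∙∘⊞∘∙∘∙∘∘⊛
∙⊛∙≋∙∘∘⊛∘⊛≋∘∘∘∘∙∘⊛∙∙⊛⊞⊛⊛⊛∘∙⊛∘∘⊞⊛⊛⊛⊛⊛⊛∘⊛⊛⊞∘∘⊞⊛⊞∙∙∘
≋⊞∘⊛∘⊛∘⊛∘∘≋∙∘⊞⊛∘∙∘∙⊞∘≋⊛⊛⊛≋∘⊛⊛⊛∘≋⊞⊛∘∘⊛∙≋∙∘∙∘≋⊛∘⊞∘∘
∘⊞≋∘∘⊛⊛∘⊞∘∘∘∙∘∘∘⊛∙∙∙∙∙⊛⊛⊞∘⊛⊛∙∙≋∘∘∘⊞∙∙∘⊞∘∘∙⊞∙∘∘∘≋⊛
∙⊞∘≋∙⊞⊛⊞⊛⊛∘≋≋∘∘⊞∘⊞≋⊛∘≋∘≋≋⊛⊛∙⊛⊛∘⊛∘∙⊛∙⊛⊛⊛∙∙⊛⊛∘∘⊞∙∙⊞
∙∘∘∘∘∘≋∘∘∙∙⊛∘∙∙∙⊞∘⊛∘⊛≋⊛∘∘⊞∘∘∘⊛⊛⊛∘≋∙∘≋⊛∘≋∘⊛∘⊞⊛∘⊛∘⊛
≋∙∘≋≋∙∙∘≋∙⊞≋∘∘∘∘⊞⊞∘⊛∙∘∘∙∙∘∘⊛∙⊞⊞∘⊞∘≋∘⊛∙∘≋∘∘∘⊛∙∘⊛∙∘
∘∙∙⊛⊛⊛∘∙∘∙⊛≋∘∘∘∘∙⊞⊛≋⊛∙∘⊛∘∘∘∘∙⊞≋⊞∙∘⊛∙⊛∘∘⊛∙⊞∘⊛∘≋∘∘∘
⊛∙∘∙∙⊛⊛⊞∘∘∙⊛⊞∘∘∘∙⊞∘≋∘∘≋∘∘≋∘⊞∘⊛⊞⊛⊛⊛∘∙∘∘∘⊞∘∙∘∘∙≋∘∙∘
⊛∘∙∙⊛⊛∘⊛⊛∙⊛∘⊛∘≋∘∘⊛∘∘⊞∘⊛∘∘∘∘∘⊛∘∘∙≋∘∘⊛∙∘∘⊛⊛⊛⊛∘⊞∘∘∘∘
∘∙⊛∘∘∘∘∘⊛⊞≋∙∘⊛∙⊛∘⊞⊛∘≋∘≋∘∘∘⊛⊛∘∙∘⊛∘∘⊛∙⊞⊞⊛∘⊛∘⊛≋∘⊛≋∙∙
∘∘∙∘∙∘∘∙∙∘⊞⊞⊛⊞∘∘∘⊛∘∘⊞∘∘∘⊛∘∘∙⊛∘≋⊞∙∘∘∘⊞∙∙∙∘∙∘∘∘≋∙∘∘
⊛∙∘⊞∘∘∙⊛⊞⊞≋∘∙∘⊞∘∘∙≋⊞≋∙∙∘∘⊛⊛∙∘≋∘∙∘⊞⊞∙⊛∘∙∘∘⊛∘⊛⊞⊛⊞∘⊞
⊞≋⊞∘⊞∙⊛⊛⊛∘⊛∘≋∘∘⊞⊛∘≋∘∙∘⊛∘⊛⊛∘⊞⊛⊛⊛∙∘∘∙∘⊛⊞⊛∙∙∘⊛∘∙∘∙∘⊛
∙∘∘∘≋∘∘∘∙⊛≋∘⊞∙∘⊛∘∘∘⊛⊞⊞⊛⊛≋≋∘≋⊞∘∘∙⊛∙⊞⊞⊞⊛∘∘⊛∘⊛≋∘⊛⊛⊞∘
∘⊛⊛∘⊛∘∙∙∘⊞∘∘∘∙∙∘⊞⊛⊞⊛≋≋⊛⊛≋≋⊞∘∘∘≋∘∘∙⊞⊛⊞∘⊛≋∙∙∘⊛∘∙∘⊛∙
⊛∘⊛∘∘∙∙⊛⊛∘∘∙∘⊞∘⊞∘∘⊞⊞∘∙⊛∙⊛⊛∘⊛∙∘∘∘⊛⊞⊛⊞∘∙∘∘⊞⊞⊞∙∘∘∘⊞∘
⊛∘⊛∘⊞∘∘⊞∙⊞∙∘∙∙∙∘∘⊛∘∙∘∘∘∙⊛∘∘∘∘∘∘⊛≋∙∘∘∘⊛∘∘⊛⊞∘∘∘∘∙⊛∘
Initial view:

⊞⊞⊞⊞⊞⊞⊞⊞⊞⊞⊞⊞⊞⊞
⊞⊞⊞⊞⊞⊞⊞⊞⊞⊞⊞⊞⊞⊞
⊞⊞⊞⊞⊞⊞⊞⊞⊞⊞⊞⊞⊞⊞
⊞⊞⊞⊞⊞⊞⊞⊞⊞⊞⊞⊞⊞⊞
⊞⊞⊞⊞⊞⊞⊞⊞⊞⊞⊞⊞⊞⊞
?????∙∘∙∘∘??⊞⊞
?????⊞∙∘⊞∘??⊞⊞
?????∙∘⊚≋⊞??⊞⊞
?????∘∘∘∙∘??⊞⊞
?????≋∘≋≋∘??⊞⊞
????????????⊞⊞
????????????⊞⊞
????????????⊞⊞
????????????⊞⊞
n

⊞⊞⊞⊞⊞⊞⊞⊞⊞⊞⊞⊞⊞⊞
⊞⊞⊞⊞⊞⊞⊞⊞⊞⊞⊞⊞⊞⊞
⊞⊞⊞⊞⊞⊞⊞⊞⊞⊞⊞⊞⊞⊞
⊞⊞⊞⊞⊞⊞⊞⊞⊞⊞⊞⊞⊞⊞
⊞⊞⊞⊞⊞⊞⊞⊞⊞⊞⊞⊞⊞⊞
⊞⊞⊞⊞⊞⊞⊞⊞⊞⊞⊞⊞⊞⊞
?????∙∘∙∘∘??⊞⊞
?????⊞∙⊚⊞∘??⊞⊞
?????∙∘∙≋⊞??⊞⊞
?????∘∘∘∙∘??⊞⊞
?????≋∘≋≋∘??⊞⊞
????????????⊞⊞
????????????⊞⊞
????????????⊞⊞

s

⊞⊞⊞⊞⊞⊞⊞⊞⊞⊞⊞⊞⊞⊞
⊞⊞⊞⊞⊞⊞⊞⊞⊞⊞⊞⊞⊞⊞
⊞⊞⊞⊞⊞⊞⊞⊞⊞⊞⊞⊞⊞⊞
⊞⊞⊞⊞⊞⊞⊞⊞⊞⊞⊞⊞⊞⊞
⊞⊞⊞⊞⊞⊞⊞⊞⊞⊞⊞⊞⊞⊞
?????∙∘∙∘∘??⊞⊞
?????⊞∙∘⊞∘??⊞⊞
?????∙∘⊚≋⊞??⊞⊞
?????∘∘∘∙∘??⊞⊞
?????≋∘≋≋∘??⊞⊞
????????????⊞⊞
????????????⊞⊞
????????????⊞⊞
????????????⊞⊞

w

⊞⊞⊞⊞⊞⊞⊞⊞⊞⊞⊞⊞⊞⊞
⊞⊞⊞⊞⊞⊞⊞⊞⊞⊞⊞⊞⊞⊞
⊞⊞⊞⊞⊞⊞⊞⊞⊞⊞⊞⊞⊞⊞
⊞⊞⊞⊞⊞⊞⊞⊞⊞⊞⊞⊞⊞⊞
⊞⊞⊞⊞⊞⊞⊞⊞⊞⊞⊞⊞⊞⊞
?????∙∙∘∙∘∘??⊞
?????⊛⊞∙∘⊞∘??⊞
?????∘∙⊚∙≋⊞??⊞
?????⊛∘∘∘∙∘??⊞
?????⊛≋∘≋≋∘??⊞
?????????????⊞
?????????????⊞
?????????????⊞
?????????????⊞

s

⊞⊞⊞⊞⊞⊞⊞⊞⊞⊞⊞⊞⊞⊞
⊞⊞⊞⊞⊞⊞⊞⊞⊞⊞⊞⊞⊞⊞
⊞⊞⊞⊞⊞⊞⊞⊞⊞⊞⊞⊞⊞⊞
⊞⊞⊞⊞⊞⊞⊞⊞⊞⊞⊞⊞⊞⊞
?????∙∙∘∙∘∘??⊞
?????⊛⊞∙∘⊞∘??⊞
?????∘∙∘∙≋⊞??⊞
?????⊛∘⊚∘∙∘??⊞
?????⊛≋∘≋≋∘??⊞
?????∘∙∘∘∙???⊞
?????????????⊞
?????????????⊞
?????????????⊞
?????????????⊞

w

⊞⊞⊞⊞⊞⊞⊞⊞⊞⊞⊞⊞⊞⊞
⊞⊞⊞⊞⊞⊞⊞⊞⊞⊞⊞⊞⊞⊞
⊞⊞⊞⊞⊞⊞⊞⊞⊞⊞⊞⊞⊞⊞
⊞⊞⊞⊞⊞⊞⊞⊞⊞⊞⊞⊞⊞⊞
??????∙∙∘∙∘∘??
?????∘⊛⊞∙∘⊞∘??
?????⊛∘∙∘∙≋⊞??
?????∘⊛⊚∘∘∙∘??
?????∘⊛≋∘≋≋∘??
?????∙∘∙∘∘∙???
??????????????
??????????????
??????????????
??????????????

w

⊞⊞⊞⊞⊞⊞⊞⊞⊞⊞⊞⊞⊞⊞
⊞⊞⊞⊞⊞⊞⊞⊞⊞⊞⊞⊞⊞⊞
⊞⊞⊞⊞⊞⊞⊞⊞⊞⊞⊞⊞⊞⊞
⊞⊞⊞⊞⊞⊞⊞⊞⊞⊞⊞⊞⊞⊞
???????∙∙∘∙∘∘?
?????⊞∘⊛⊞∙∘⊞∘?
?????∘⊛∘∙∘∙≋⊞?
?????∘∘⊚∘∘∘∙∘?
?????∘∘⊛≋∘≋≋∘?
?????⊞∙∘∙∘∘∙??
??????????????
??????????????
??????????????
??????????????

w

⊞⊞⊞⊞⊞⊞⊞⊞⊞⊞⊞⊞⊞⊞
⊞⊞⊞⊞⊞⊞⊞⊞⊞⊞⊞⊞⊞⊞
⊞⊞⊞⊞⊞⊞⊞⊞⊞⊞⊞⊞⊞⊞
⊞⊞⊞⊞⊞⊞⊞⊞⊞⊞⊞⊞⊞⊞
????????∙∙∘∙∘∘
?????∘⊞∘⊛⊞∙∘⊞∘
?????⊞∘⊛∘∙∘∙≋⊞
?????∘∘⊚⊛∘∘∘∙∘
?????⊛∘∘⊛≋∘≋≋∘
?????∘⊞∙∘∙∘∘∙?
??????????????
??????????????
??????????????
??????????????

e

⊞⊞⊞⊞⊞⊞⊞⊞⊞⊞⊞⊞⊞⊞
⊞⊞⊞⊞⊞⊞⊞⊞⊞⊞⊞⊞⊞⊞
⊞⊞⊞⊞⊞⊞⊞⊞⊞⊞⊞⊞⊞⊞
⊞⊞⊞⊞⊞⊞⊞⊞⊞⊞⊞⊞⊞⊞
???????∙∙∘∙∘∘?
????∘⊞∘⊛⊞∙∘⊞∘?
????⊞∘⊛∘∙∘∙≋⊞?
????∘∘∘⊚∘∘∘∙∘?
????⊛∘∘⊛≋∘≋≋∘?
????∘⊞∙∘∙∘∘∙??
??????????????
??????????????
??????????????
??????????????

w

⊞⊞⊞⊞⊞⊞⊞⊞⊞⊞⊞⊞⊞⊞
⊞⊞⊞⊞⊞⊞⊞⊞⊞⊞⊞⊞⊞⊞
⊞⊞⊞⊞⊞⊞⊞⊞⊞⊞⊞⊞⊞⊞
⊞⊞⊞⊞⊞⊞⊞⊞⊞⊞⊞⊞⊞⊞
????????∙∙∘∙∘∘
?????∘⊞∘⊛⊞∙∘⊞∘
?????⊞∘⊛∘∙∘∙≋⊞
?????∘∘⊚⊛∘∘∘∙∘
?????⊛∘∘⊛≋∘≋≋∘
?????∘⊞∙∘∙∘∘∙?
??????????????
??????????????
??????????????
??????????????

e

⊞⊞⊞⊞⊞⊞⊞⊞⊞⊞⊞⊞⊞⊞
⊞⊞⊞⊞⊞⊞⊞⊞⊞⊞⊞⊞⊞⊞
⊞⊞⊞⊞⊞⊞⊞⊞⊞⊞⊞⊞⊞⊞
⊞⊞⊞⊞⊞⊞⊞⊞⊞⊞⊞⊞⊞⊞
???????∙∙∘∙∘∘?
????∘⊞∘⊛⊞∙∘⊞∘?
????⊞∘⊛∘∙∘∙≋⊞?
????∘∘∘⊚∘∘∘∙∘?
????⊛∘∘⊛≋∘≋≋∘?
????∘⊞∙∘∙∘∘∙??
??????????????
??????????????
??????????????
??????????????
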